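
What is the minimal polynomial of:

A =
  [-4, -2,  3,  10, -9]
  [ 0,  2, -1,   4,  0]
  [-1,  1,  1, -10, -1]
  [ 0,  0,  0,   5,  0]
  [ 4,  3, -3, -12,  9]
x^4 - 8*x^3 + 18*x^2 - 16*x + 5

The characteristic polynomial is χ_A(x) = (x - 5)^2*(x - 1)^3, so the eigenvalues are known. The minimal polynomial is
  m_A(x) = Π_λ (x − λ)^{k_λ}
where k_λ is the size of the *largest* Jordan block for λ (equivalently, the smallest k with (A − λI)^k v = 0 for every generalised eigenvector v of λ).

  λ = 1: largest Jordan block has size 3, contributing (x − 1)^3
  λ = 5: largest Jordan block has size 1, contributing (x − 5)

So m_A(x) = (x - 5)*(x - 1)^3 = x^4 - 8*x^3 + 18*x^2 - 16*x + 5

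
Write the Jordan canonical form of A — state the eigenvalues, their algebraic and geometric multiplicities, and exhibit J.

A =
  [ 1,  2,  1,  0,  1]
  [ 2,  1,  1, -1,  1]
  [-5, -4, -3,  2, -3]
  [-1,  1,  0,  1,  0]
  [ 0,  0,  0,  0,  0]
J_2(0) ⊕ J_2(0) ⊕ J_1(0)

The characteristic polynomial is
  det(x·I − A) = x^5

Eigenvalues and multiplicities (the geometric multiplicity of λ is n − rank(A − λI), which equals the number of Jordan blocks for λ):
  λ = 0: algebraic multiplicity = 5, geometric multiplicity = 3

Determining the block sizes for each eigenvalue:
  λ = 0: with am = 5 and gm = 3, the partition is not yet determined (e.g. several partitions of 5 into 3 parts exist). Let N = A − (0)·I. Computing rank(N^1) = 2, rank(N^2) = 0; the number of blocks of size ≥ j is rank(N^{j−1}) − rank(N^j), giving [3, 2]. So we have 2 block(s) of size 2, 1 block(s) of size 1 → block sizes [2, 2, 1]

Assembling the blocks gives a Jordan form
J =
  [0, 1, 0, 0, 0]
  [0, 0, 0, 0, 0]
  [0, 0, 0, 1, 0]
  [0, 0, 0, 0, 0]
  [0, 0, 0, 0, 0]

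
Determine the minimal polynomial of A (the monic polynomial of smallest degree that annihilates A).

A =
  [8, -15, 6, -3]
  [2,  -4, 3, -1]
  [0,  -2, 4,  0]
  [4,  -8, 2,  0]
x^3 - 6*x^2 + 12*x - 8

The characteristic polynomial is χ_A(x) = (x - 2)^4, so the eigenvalues are known. The minimal polynomial is
  m_A(x) = Π_λ (x − λ)^{k_λ}
where k_λ is the size of the *largest* Jordan block for λ (equivalently, the smallest k with (A − λI)^k v = 0 for every generalised eigenvector v of λ).

  λ = 2: largest Jordan block has size 3, contributing (x − 2)^3

So m_A(x) = (x - 2)^3 = x^3 - 6*x^2 + 12*x - 8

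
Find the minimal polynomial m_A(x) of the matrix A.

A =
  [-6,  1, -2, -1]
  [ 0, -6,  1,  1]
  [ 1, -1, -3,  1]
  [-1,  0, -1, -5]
x^2 + 10*x + 25

The characteristic polynomial is χ_A(x) = (x + 5)^4, so the eigenvalues are known. The minimal polynomial is
  m_A(x) = Π_λ (x − λ)^{k_λ}
where k_λ is the size of the *largest* Jordan block for λ (equivalently, the smallest k with (A − λI)^k v = 0 for every generalised eigenvector v of λ).

  λ = -5: largest Jordan block has size 2, contributing (x + 5)^2

So m_A(x) = (x + 5)^2 = x^2 + 10*x + 25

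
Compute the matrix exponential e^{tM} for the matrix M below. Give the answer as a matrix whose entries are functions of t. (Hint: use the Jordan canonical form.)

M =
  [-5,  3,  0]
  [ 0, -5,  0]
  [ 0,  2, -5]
e^{tM} =
  [exp(-5*t), 3*t*exp(-5*t), 0]
  [0, exp(-5*t), 0]
  [0, 2*t*exp(-5*t), exp(-5*t)]

Strategy: write M = P · J · P⁻¹ where J is a Jordan canonical form, so e^{tM} = P · e^{tJ} · P⁻¹, and e^{tJ} can be computed block-by-block.

M has Jordan form
J =
  [-5,  1,  0]
  [ 0, -5,  0]
  [ 0,  0, -5]
(up to reordering of blocks).

Per-block formulas:
  For a 1×1 block at λ = -5: exp(t · [-5]) = [e^(-5t)].
  For a 2×2 Jordan block J_2(-5): exp(t · J_2(-5)) = e^(-5t)·(I + t·N), where N is the 2×2 nilpotent shift.

After assembling e^{tJ} and conjugating by P, we get:

e^{tM} =
  [exp(-5*t), 3*t*exp(-5*t), 0]
  [0, exp(-5*t), 0]
  [0, 2*t*exp(-5*t), exp(-5*t)]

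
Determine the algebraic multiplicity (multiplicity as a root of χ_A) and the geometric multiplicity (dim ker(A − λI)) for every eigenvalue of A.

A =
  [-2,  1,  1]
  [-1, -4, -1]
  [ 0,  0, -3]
λ = -3: alg = 3, geom = 2

Step 1 — factor the characteristic polynomial to read off the algebraic multiplicities:
  χ_A(x) = (x + 3)^3

Step 2 — compute geometric multiplicities via the rank-nullity identity g(λ) = n − rank(A − λI):
  rank(A − (-3)·I) = 1, so dim ker(A − (-3)·I) = n − 1 = 2

Summary:
  λ = -3: algebraic multiplicity = 3, geometric multiplicity = 2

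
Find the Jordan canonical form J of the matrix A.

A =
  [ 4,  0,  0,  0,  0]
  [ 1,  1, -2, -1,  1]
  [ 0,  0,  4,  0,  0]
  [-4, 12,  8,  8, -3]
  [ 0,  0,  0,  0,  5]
J_1(4) ⊕ J_1(4) ⊕ J_1(4) ⊕ J_1(5) ⊕ J_1(5)

The characteristic polynomial is
  det(x·I − A) = x^5 - 22*x^4 + 193*x^3 - 844*x^2 + 1840*x - 1600 = (x - 5)^2*(x - 4)^3

Eigenvalues and multiplicities (the geometric multiplicity of λ is n − rank(A − λI), which equals the number of Jordan blocks for λ):
  λ = 4: algebraic multiplicity = 3, geometric multiplicity = 3
  λ = 5: algebraic multiplicity = 2, geometric multiplicity = 2

Determining the block sizes for each eigenvalue:
  λ = 4: gm = am = 3, so every block has size 1 → block sizes [1, 1, 1]
  λ = 5: gm = am = 2, so every block has size 1 → block sizes [1, 1]

Assembling the blocks gives a Jordan form
J =
  [4, 0, 0, 0, 0]
  [0, 4, 0, 0, 0]
  [0, 0, 4, 0, 0]
  [0, 0, 0, 5, 0]
  [0, 0, 0, 0, 5]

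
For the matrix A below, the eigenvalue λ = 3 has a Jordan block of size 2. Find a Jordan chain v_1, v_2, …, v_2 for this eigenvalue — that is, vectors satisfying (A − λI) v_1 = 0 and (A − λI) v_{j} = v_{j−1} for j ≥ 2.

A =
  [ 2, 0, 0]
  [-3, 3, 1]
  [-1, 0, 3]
A Jordan chain for λ = 3 of length 2:
v_1 = (0, 1, 0)ᵀ
v_2 = (0, 0, 1)ᵀ

Let N = A − (3)·I. We want v_2 with N^2 v_2 = 0 but N^1 v_2 ≠ 0; then v_{j-1} := N · v_j for j = 2, …, 2.

Pick v_2 = (0, 0, 1)ᵀ.
Then v_1 = N · v_2 = (0, 1, 0)ᵀ.

Sanity check: (A − (3)·I) v_1 = (0, 0, 0)ᵀ = 0. ✓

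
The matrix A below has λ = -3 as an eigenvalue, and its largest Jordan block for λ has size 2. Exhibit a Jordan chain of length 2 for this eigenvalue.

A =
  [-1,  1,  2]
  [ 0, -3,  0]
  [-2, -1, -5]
A Jordan chain for λ = -3 of length 2:
v_1 = (2, 0, -2)ᵀ
v_2 = (1, 0, 0)ᵀ

Let N = A − (-3)·I. We want v_2 with N^2 v_2 = 0 but N^1 v_2 ≠ 0; then v_{j-1} := N · v_j for j = 2, …, 2.

Pick v_2 = (1, 0, 0)ᵀ.
Then v_1 = N · v_2 = (2, 0, -2)ᵀ.

Sanity check: (A − (-3)·I) v_1 = (0, 0, 0)ᵀ = 0. ✓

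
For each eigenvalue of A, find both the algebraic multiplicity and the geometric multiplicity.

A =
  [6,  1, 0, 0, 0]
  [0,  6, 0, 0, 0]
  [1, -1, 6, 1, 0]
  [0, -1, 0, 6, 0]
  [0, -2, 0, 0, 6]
λ = 6: alg = 5, geom = 3

Step 1 — factor the characteristic polynomial to read off the algebraic multiplicities:
  χ_A(x) = (x - 6)^5

Step 2 — compute geometric multiplicities via the rank-nullity identity g(λ) = n − rank(A − λI):
  rank(A − (6)·I) = 2, so dim ker(A − (6)·I) = n − 2 = 3

Summary:
  λ = 6: algebraic multiplicity = 5, geometric multiplicity = 3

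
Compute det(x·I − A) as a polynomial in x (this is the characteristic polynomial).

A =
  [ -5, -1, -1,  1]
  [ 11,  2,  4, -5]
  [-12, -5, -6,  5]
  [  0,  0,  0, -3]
x^4 + 12*x^3 + 54*x^2 + 108*x + 81

Expanding det(x·I − A) (e.g. by cofactor expansion or by noting that A is similar to its Jordan form J, which has the same characteristic polynomial as A) gives
  χ_A(x) = x^4 + 12*x^3 + 54*x^2 + 108*x + 81
which factors as (x + 3)^4. The eigenvalues (with algebraic multiplicities) are λ = -3 with multiplicity 4.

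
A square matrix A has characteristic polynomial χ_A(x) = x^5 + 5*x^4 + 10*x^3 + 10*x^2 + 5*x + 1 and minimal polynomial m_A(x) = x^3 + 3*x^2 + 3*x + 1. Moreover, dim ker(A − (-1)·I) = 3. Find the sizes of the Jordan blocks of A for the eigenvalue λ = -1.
Block sizes for λ = -1: [3, 1, 1]

Step 1 — from the characteristic polynomial, algebraic multiplicity of λ = -1 is 5. From dim ker(A − (-1)·I) = 3, there are exactly 3 Jordan blocks for λ = -1.
Step 2 — from the minimal polynomial, the factor (x + 1)^3 tells us the largest block for λ = -1 has size 3.
Step 3 — with total size 5, 3 blocks, and largest block 3, the block sizes (in nonincreasing order) are [3, 1, 1].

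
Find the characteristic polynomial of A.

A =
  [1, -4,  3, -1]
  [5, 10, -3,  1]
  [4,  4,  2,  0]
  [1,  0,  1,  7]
x^4 - 20*x^3 + 144*x^2 - 432*x + 432

Expanding det(x·I − A) (e.g. by cofactor expansion or by noting that A is similar to its Jordan form J, which has the same characteristic polynomial as A) gives
  χ_A(x) = x^4 - 20*x^3 + 144*x^2 - 432*x + 432
which factors as (x - 6)^3*(x - 2). The eigenvalues (with algebraic multiplicities) are λ = 2 with multiplicity 1, λ = 6 with multiplicity 3.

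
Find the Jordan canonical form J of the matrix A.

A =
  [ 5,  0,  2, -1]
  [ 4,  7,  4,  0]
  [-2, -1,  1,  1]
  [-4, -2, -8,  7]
J_2(5) ⊕ J_2(5)

The characteristic polynomial is
  det(x·I − A) = x^4 - 20*x^3 + 150*x^2 - 500*x + 625 = (x - 5)^4

Eigenvalues and multiplicities (the geometric multiplicity of λ is n − rank(A − λI), which equals the number of Jordan blocks for λ):
  λ = 5: algebraic multiplicity = 4, geometric multiplicity = 2

Determining the block sizes for each eigenvalue:
  λ = 5: with am = 4 and gm = 2, the partition is not yet determined (e.g. several partitions of 4 into 2 parts exist). Let N = A − (5)·I. Computing rank(N^1) = 2, rank(N^2) = 0; the number of blocks of size ≥ j is rank(N^{j−1}) − rank(N^j), giving [2, 2]. So we have 2 block(s) of size 2 → block sizes [2, 2]

Assembling the blocks gives a Jordan form
J =
  [5, 1, 0, 0]
  [0, 5, 0, 0]
  [0, 0, 5, 1]
  [0, 0, 0, 5]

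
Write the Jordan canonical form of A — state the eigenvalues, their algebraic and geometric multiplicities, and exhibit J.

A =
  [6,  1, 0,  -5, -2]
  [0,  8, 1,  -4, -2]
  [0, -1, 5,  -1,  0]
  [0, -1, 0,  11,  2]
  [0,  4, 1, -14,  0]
J_3(6) ⊕ J_1(6) ⊕ J_1(6)

The characteristic polynomial is
  det(x·I − A) = x^5 - 30*x^4 + 360*x^3 - 2160*x^2 + 6480*x - 7776 = (x - 6)^5

Eigenvalues and multiplicities (the geometric multiplicity of λ is n − rank(A − λI), which equals the number of Jordan blocks for λ):
  λ = 6: algebraic multiplicity = 5, geometric multiplicity = 3

Determining the block sizes for each eigenvalue:
  λ = 6: with am = 5 and gm = 3, the partition is not yet determined (e.g. several partitions of 5 into 3 parts exist). Let N = A − (6)·I. Computing rank(N^1) = 2, rank(N^2) = 1, rank(N^3) = 0; the number of blocks of size ≥ j is rank(N^{j−1}) − rank(N^j), giving [3, 1, 1]. So we have 1 block(s) of size 3, 2 block(s) of size 1 → block sizes [3, 1, 1]

Assembling the blocks gives a Jordan form
J =
  [6, 1, 0, 0, 0]
  [0, 6, 1, 0, 0]
  [0, 0, 6, 0, 0]
  [0, 0, 0, 6, 0]
  [0, 0, 0, 0, 6]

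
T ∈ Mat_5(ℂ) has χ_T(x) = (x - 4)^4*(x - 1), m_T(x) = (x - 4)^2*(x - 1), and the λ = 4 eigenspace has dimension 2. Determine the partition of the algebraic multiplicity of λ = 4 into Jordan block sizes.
Block sizes for λ = 4: [2, 2]

Step 1 — from the characteristic polynomial, algebraic multiplicity of λ = 4 is 4. From dim ker(T − (4)·I) = 2, there are exactly 2 Jordan blocks for λ = 4.
Step 2 — from the minimal polynomial, the factor (x − 4)^2 tells us the largest block for λ = 4 has size 2.
Step 3 — with total size 4, 2 blocks, and largest block 2, the block sizes (in nonincreasing order) are [2, 2].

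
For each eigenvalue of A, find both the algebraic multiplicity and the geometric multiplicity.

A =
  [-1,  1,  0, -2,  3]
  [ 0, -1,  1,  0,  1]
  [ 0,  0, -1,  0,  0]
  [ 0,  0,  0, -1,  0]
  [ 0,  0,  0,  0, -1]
λ = -1: alg = 5, geom = 3

Step 1 — factor the characteristic polynomial to read off the algebraic multiplicities:
  χ_A(x) = (x + 1)^5

Step 2 — compute geometric multiplicities via the rank-nullity identity g(λ) = n − rank(A − λI):
  rank(A − (-1)·I) = 2, so dim ker(A − (-1)·I) = n − 2 = 3

Summary:
  λ = -1: algebraic multiplicity = 5, geometric multiplicity = 3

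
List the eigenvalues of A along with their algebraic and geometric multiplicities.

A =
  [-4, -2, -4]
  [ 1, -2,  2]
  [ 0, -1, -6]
λ = -4: alg = 3, geom = 1

Step 1 — factor the characteristic polynomial to read off the algebraic multiplicities:
  χ_A(x) = (x + 4)^3

Step 2 — compute geometric multiplicities via the rank-nullity identity g(λ) = n − rank(A − λI):
  rank(A − (-4)·I) = 2, so dim ker(A − (-4)·I) = n − 2 = 1

Summary:
  λ = -4: algebraic multiplicity = 3, geometric multiplicity = 1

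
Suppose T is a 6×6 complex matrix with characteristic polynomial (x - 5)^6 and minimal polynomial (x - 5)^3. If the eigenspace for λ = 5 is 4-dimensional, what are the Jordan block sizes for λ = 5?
Block sizes for λ = 5: [3, 1, 1, 1]

Step 1 — from the characteristic polynomial, algebraic multiplicity of λ = 5 is 6. From dim ker(T − (5)·I) = 4, there are exactly 4 Jordan blocks for λ = 5.
Step 2 — from the minimal polynomial, the factor (x − 5)^3 tells us the largest block for λ = 5 has size 3.
Step 3 — with total size 6, 4 blocks, and largest block 3, the block sizes (in nonincreasing order) are [3, 1, 1, 1].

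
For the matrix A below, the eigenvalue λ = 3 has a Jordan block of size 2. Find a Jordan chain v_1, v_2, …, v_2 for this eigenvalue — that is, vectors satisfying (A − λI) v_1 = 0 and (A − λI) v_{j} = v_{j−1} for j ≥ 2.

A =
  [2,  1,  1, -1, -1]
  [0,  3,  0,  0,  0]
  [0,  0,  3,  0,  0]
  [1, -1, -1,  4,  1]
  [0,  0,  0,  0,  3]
A Jordan chain for λ = 3 of length 2:
v_1 = (-1, 0, 0, 1, 0)ᵀ
v_2 = (1, 0, 0, 0, 0)ᵀ

Let N = A − (3)·I. We want v_2 with N^2 v_2 = 0 but N^1 v_2 ≠ 0; then v_{j-1} := N · v_j for j = 2, …, 2.

Pick v_2 = (1, 0, 0, 0, 0)ᵀ.
Then v_1 = N · v_2 = (-1, 0, 0, 1, 0)ᵀ.

Sanity check: (A − (3)·I) v_1 = (0, 0, 0, 0, 0)ᵀ = 0. ✓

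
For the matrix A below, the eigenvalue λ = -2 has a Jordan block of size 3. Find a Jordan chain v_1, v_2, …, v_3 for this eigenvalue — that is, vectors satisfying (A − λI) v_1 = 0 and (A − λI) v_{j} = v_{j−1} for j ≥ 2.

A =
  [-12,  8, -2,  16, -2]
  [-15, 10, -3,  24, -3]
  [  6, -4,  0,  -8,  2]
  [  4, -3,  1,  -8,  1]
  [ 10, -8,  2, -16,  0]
A Jordan chain for λ = -2 of length 3:
v_1 = (12, 18, 0, -3, -12)ᵀ
v_2 = (-10, -15, 6, 4, 10)ᵀ
v_3 = (1, 0, 0, 0, 0)ᵀ

Let N = A − (-2)·I. We want v_3 with N^3 v_3 = 0 but N^2 v_3 ≠ 0; then v_{j-1} := N · v_j for j = 3, …, 2.

Pick v_3 = (1, 0, 0, 0, 0)ᵀ.
Then v_2 = N · v_3 = (-10, -15, 6, 4, 10)ᵀ.
Then v_1 = N · v_2 = (12, 18, 0, -3, -12)ᵀ.

Sanity check: (A − (-2)·I) v_1 = (0, 0, 0, 0, 0)ᵀ = 0. ✓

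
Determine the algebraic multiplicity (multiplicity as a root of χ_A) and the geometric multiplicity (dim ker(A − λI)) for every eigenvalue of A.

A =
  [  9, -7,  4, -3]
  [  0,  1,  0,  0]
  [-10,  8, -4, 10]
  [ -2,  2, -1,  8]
λ = 1: alg = 2, geom = 1; λ = 6: alg = 2, geom = 1

Step 1 — factor the characteristic polynomial to read off the algebraic multiplicities:
  χ_A(x) = (x - 6)^2*(x - 1)^2

Step 2 — compute geometric multiplicities via the rank-nullity identity g(λ) = n − rank(A − λI):
  rank(A − (1)·I) = 3, so dim ker(A − (1)·I) = n − 3 = 1
  rank(A − (6)·I) = 3, so dim ker(A − (6)·I) = n − 3 = 1

Summary:
  λ = 1: algebraic multiplicity = 2, geometric multiplicity = 1
  λ = 6: algebraic multiplicity = 2, geometric multiplicity = 1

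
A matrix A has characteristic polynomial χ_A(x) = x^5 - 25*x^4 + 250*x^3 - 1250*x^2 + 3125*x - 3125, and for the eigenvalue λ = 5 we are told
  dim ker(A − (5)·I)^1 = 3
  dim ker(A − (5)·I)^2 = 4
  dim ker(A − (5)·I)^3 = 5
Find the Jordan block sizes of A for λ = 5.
Block sizes for λ = 5: [3, 1, 1]

From the dimensions of kernels of powers, the number of Jordan blocks of size at least j is d_j − d_{j−1} where d_j = dim ker(N^j) (with d_0 = 0). Computing the differences gives [3, 1, 1].
The number of blocks of size exactly k is (#blocks of size ≥ k) − (#blocks of size ≥ k + 1), so the partition is: 2 block(s) of size 1, 1 block(s) of size 3.
In nonincreasing order the block sizes are [3, 1, 1].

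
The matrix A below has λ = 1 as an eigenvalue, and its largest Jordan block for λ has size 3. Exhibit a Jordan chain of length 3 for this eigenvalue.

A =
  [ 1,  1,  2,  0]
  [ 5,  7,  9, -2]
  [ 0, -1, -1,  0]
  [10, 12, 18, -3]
A Jordan chain for λ = 1 of length 3:
v_1 = (5, 10, -5, 20)ᵀ
v_2 = (0, 5, 0, 10)ᵀ
v_3 = (1, 0, 0, 0)ᵀ

Let N = A − (1)·I. We want v_3 with N^3 v_3 = 0 but N^2 v_3 ≠ 0; then v_{j-1} := N · v_j for j = 3, …, 2.

Pick v_3 = (1, 0, 0, 0)ᵀ.
Then v_2 = N · v_3 = (0, 5, 0, 10)ᵀ.
Then v_1 = N · v_2 = (5, 10, -5, 20)ᵀ.

Sanity check: (A − (1)·I) v_1 = (0, 0, 0, 0)ᵀ = 0. ✓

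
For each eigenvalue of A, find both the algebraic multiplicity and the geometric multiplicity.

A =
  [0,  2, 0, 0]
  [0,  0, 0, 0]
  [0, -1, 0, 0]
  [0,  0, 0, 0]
λ = 0: alg = 4, geom = 3

Step 1 — factor the characteristic polynomial to read off the algebraic multiplicities:
  χ_A(x) = x^4

Step 2 — compute geometric multiplicities via the rank-nullity identity g(λ) = n − rank(A − λI):
  rank(A − (0)·I) = 1, so dim ker(A − (0)·I) = n − 1 = 3

Summary:
  λ = 0: algebraic multiplicity = 4, geometric multiplicity = 3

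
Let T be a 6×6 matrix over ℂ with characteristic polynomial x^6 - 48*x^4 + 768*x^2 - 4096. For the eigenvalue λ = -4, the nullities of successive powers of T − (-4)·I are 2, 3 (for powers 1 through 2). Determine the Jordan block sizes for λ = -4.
Block sizes for λ = -4: [2, 1]

From the dimensions of kernels of powers, the number of Jordan blocks of size at least j is d_j − d_{j−1} where d_j = dim ker(N^j) (with d_0 = 0). Computing the differences gives [2, 1].
The number of blocks of size exactly k is (#blocks of size ≥ k) − (#blocks of size ≥ k + 1), so the partition is: 1 block(s) of size 1, 1 block(s) of size 2.
In nonincreasing order the block sizes are [2, 1].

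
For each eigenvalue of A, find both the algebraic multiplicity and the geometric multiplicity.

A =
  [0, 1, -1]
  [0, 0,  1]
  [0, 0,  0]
λ = 0: alg = 3, geom = 1

Step 1 — factor the characteristic polynomial to read off the algebraic multiplicities:
  χ_A(x) = x^3

Step 2 — compute geometric multiplicities via the rank-nullity identity g(λ) = n − rank(A − λI):
  rank(A − (0)·I) = 2, so dim ker(A − (0)·I) = n − 2 = 1

Summary:
  λ = 0: algebraic multiplicity = 3, geometric multiplicity = 1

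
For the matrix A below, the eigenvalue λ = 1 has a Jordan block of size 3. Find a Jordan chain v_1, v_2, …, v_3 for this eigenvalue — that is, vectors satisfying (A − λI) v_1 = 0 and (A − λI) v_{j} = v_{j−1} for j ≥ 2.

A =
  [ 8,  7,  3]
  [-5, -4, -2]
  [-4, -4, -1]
A Jordan chain for λ = 1 of length 3:
v_1 = (2, -2, 0)ᵀ
v_2 = (7, -5, -4)ᵀ
v_3 = (1, 0, 0)ᵀ

Let N = A − (1)·I. We want v_3 with N^3 v_3 = 0 but N^2 v_3 ≠ 0; then v_{j-1} := N · v_j for j = 3, …, 2.

Pick v_3 = (1, 0, 0)ᵀ.
Then v_2 = N · v_3 = (7, -5, -4)ᵀ.
Then v_1 = N · v_2 = (2, -2, 0)ᵀ.

Sanity check: (A − (1)·I) v_1 = (0, 0, 0)ᵀ = 0. ✓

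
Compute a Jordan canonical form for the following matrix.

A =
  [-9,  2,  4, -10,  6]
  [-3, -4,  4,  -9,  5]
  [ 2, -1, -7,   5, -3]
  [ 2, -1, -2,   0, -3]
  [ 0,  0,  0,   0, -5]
J_3(-5) ⊕ J_1(-5) ⊕ J_1(-5)

The characteristic polynomial is
  det(x·I − A) = x^5 + 25*x^4 + 250*x^3 + 1250*x^2 + 3125*x + 3125 = (x + 5)^5

Eigenvalues and multiplicities (the geometric multiplicity of λ is n − rank(A − λI), which equals the number of Jordan blocks for λ):
  λ = -5: algebraic multiplicity = 5, geometric multiplicity = 3

Determining the block sizes for each eigenvalue:
  λ = -5: with am = 5 and gm = 3, the partition is not yet determined (e.g. several partitions of 5 into 3 parts exist). Let N = A − (-5)·I. Computing rank(N^1) = 2, rank(N^2) = 1, rank(N^3) = 0; the number of blocks of size ≥ j is rank(N^{j−1}) − rank(N^j), giving [3, 1, 1]. So we have 1 block(s) of size 3, 2 block(s) of size 1 → block sizes [3, 1, 1]

Assembling the blocks gives a Jordan form
J =
  [-5,  1,  0,  0,  0]
  [ 0, -5,  1,  0,  0]
  [ 0,  0, -5,  0,  0]
  [ 0,  0,  0, -5,  0]
  [ 0,  0,  0,  0, -5]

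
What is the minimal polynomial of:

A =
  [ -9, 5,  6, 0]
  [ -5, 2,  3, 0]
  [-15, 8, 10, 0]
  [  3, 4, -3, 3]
x^4 - 6*x^3 + 12*x^2 - 10*x + 3

The characteristic polynomial is χ_A(x) = (x - 3)*(x - 1)^3, so the eigenvalues are known. The minimal polynomial is
  m_A(x) = Π_λ (x − λ)^{k_λ}
where k_λ is the size of the *largest* Jordan block for λ (equivalently, the smallest k with (A − λI)^k v = 0 for every generalised eigenvector v of λ).

  λ = 1: largest Jordan block has size 3, contributing (x − 1)^3
  λ = 3: largest Jordan block has size 1, contributing (x − 3)

So m_A(x) = (x - 3)*(x - 1)^3 = x^4 - 6*x^3 + 12*x^2 - 10*x + 3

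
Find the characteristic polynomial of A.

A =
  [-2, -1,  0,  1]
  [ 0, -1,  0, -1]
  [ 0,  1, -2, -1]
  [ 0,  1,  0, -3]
x^4 + 8*x^3 + 24*x^2 + 32*x + 16

Expanding det(x·I − A) (e.g. by cofactor expansion or by noting that A is similar to its Jordan form J, which has the same characteristic polynomial as A) gives
  χ_A(x) = x^4 + 8*x^3 + 24*x^2 + 32*x + 16
which factors as (x + 2)^4. The eigenvalues (with algebraic multiplicities) are λ = -2 with multiplicity 4.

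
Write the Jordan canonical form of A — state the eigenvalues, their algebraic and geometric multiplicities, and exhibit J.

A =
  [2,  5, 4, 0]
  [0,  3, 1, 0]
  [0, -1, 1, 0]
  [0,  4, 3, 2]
J_3(2) ⊕ J_1(2)

The characteristic polynomial is
  det(x·I − A) = x^4 - 8*x^3 + 24*x^2 - 32*x + 16 = (x - 2)^4

Eigenvalues and multiplicities (the geometric multiplicity of λ is n − rank(A − λI), which equals the number of Jordan blocks for λ):
  λ = 2: algebraic multiplicity = 4, geometric multiplicity = 2

Determining the block sizes for each eigenvalue:
  λ = 2: with am = 4 and gm = 2, the partition is not yet determined (e.g. several partitions of 4 into 2 parts exist). Let N = A − (2)·I. Computing rank(N^1) = 2, rank(N^2) = 1, rank(N^3) = 0; the number of blocks of size ≥ j is rank(N^{j−1}) − rank(N^j), giving [2, 1, 1]. So we have 1 block(s) of size 3, 1 block(s) of size 1 → block sizes [3, 1]

Assembling the blocks gives a Jordan form
J =
  [2, 1, 0, 0]
  [0, 2, 1, 0]
  [0, 0, 2, 0]
  [0, 0, 0, 2]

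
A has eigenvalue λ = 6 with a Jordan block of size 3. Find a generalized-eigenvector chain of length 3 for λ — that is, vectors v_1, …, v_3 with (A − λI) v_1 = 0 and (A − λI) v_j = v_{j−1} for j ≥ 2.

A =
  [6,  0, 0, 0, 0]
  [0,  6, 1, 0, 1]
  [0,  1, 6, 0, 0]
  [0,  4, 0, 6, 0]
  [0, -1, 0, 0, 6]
A Jordan chain for λ = 6 of length 3:
v_1 = (0, 0, 1, 4, -1)ᵀ
v_2 = (0, 1, 0, 0, 0)ᵀ
v_3 = (0, 0, 1, 0, 0)ᵀ

Let N = A − (6)·I. We want v_3 with N^3 v_3 = 0 but N^2 v_3 ≠ 0; then v_{j-1} := N · v_j for j = 3, …, 2.

Pick v_3 = (0, 0, 1, 0, 0)ᵀ.
Then v_2 = N · v_3 = (0, 1, 0, 0, 0)ᵀ.
Then v_1 = N · v_2 = (0, 0, 1, 4, -1)ᵀ.

Sanity check: (A − (6)·I) v_1 = (0, 0, 0, 0, 0)ᵀ = 0. ✓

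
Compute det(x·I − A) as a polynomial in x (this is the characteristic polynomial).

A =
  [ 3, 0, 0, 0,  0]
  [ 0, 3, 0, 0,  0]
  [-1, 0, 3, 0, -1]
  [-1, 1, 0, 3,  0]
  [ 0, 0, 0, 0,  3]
x^5 - 15*x^4 + 90*x^3 - 270*x^2 + 405*x - 243

Expanding det(x·I − A) (e.g. by cofactor expansion or by noting that A is similar to its Jordan form J, which has the same characteristic polynomial as A) gives
  χ_A(x) = x^5 - 15*x^4 + 90*x^3 - 270*x^2 + 405*x - 243
which factors as (x - 3)^5. The eigenvalues (with algebraic multiplicities) are λ = 3 with multiplicity 5.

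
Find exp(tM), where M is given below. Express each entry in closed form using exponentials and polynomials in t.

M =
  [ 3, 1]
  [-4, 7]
e^{tM} =
  [-2*t*exp(5*t) + exp(5*t), t*exp(5*t)]
  [-4*t*exp(5*t), 2*t*exp(5*t) + exp(5*t)]

Strategy: write M = P · J · P⁻¹ where J is a Jordan canonical form, so e^{tM} = P · e^{tJ} · P⁻¹, and e^{tJ} can be computed block-by-block.

M has Jordan form
J =
  [5, 1]
  [0, 5]
(up to reordering of blocks).

Per-block formulas:
  For a 2×2 Jordan block J_2(5): exp(t · J_2(5)) = e^(5t)·(I + t·N), where N is the 2×2 nilpotent shift.

After assembling e^{tJ} and conjugating by P, we get:

e^{tM} =
  [-2*t*exp(5*t) + exp(5*t), t*exp(5*t)]
  [-4*t*exp(5*t), 2*t*exp(5*t) + exp(5*t)]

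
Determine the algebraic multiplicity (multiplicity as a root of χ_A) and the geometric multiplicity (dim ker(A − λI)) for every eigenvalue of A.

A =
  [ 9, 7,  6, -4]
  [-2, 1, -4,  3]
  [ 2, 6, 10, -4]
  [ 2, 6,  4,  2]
λ = 5: alg = 2, geom = 1; λ = 6: alg = 2, geom = 2

Step 1 — factor the characteristic polynomial to read off the algebraic multiplicities:
  χ_A(x) = (x - 6)^2*(x - 5)^2

Step 2 — compute geometric multiplicities via the rank-nullity identity g(λ) = n − rank(A − λI):
  rank(A − (5)·I) = 3, so dim ker(A − (5)·I) = n − 3 = 1
  rank(A − (6)·I) = 2, so dim ker(A − (6)·I) = n − 2 = 2

Summary:
  λ = 5: algebraic multiplicity = 2, geometric multiplicity = 1
  λ = 6: algebraic multiplicity = 2, geometric multiplicity = 2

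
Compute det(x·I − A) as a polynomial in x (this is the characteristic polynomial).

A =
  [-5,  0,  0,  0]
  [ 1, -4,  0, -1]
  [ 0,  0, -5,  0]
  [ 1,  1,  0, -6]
x^4 + 20*x^3 + 150*x^2 + 500*x + 625

Expanding det(x·I − A) (e.g. by cofactor expansion or by noting that A is similar to its Jordan form J, which has the same characteristic polynomial as A) gives
  χ_A(x) = x^4 + 20*x^3 + 150*x^2 + 500*x + 625
which factors as (x + 5)^4. The eigenvalues (with algebraic multiplicities) are λ = -5 with multiplicity 4.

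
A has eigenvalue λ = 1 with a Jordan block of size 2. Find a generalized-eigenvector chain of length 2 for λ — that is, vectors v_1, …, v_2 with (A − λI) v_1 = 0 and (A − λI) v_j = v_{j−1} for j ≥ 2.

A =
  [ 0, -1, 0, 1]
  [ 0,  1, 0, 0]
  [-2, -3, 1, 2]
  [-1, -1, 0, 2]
A Jordan chain for λ = 1 of length 2:
v_1 = (-1, 0, -2, -1)ᵀ
v_2 = (1, 0, 0, 0)ᵀ

Let N = A − (1)·I. We want v_2 with N^2 v_2 = 0 but N^1 v_2 ≠ 0; then v_{j-1} := N · v_j for j = 2, …, 2.

Pick v_2 = (1, 0, 0, 0)ᵀ.
Then v_1 = N · v_2 = (-1, 0, -2, -1)ᵀ.

Sanity check: (A − (1)·I) v_1 = (0, 0, 0, 0)ᵀ = 0. ✓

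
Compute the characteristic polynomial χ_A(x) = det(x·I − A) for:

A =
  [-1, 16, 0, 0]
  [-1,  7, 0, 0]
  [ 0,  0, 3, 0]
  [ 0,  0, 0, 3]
x^4 - 12*x^3 + 54*x^2 - 108*x + 81

Expanding det(x·I − A) (e.g. by cofactor expansion or by noting that A is similar to its Jordan form J, which has the same characteristic polynomial as A) gives
  χ_A(x) = x^4 - 12*x^3 + 54*x^2 - 108*x + 81
which factors as (x - 3)^4. The eigenvalues (with algebraic multiplicities) are λ = 3 with multiplicity 4.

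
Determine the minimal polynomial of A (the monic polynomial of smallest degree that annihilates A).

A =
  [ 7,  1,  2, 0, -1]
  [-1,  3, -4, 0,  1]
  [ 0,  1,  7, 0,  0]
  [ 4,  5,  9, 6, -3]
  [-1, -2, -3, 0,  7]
x^3 - 18*x^2 + 108*x - 216

The characteristic polynomial is χ_A(x) = (x - 6)^5, so the eigenvalues are known. The minimal polynomial is
  m_A(x) = Π_λ (x − λ)^{k_λ}
where k_λ is the size of the *largest* Jordan block for λ (equivalently, the smallest k with (A − λI)^k v = 0 for every generalised eigenvector v of λ).

  λ = 6: largest Jordan block has size 3, contributing (x − 6)^3

So m_A(x) = (x - 6)^3 = x^3 - 18*x^2 + 108*x - 216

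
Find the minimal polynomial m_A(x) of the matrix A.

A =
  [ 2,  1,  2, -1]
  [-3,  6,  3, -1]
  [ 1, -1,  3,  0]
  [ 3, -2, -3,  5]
x^2 - 8*x + 16

The characteristic polynomial is χ_A(x) = (x - 4)^4, so the eigenvalues are known. The minimal polynomial is
  m_A(x) = Π_λ (x − λ)^{k_λ}
where k_λ is the size of the *largest* Jordan block for λ (equivalently, the smallest k with (A − λI)^k v = 0 for every generalised eigenvector v of λ).

  λ = 4: largest Jordan block has size 2, contributing (x − 4)^2

So m_A(x) = (x - 4)^2 = x^2 - 8*x + 16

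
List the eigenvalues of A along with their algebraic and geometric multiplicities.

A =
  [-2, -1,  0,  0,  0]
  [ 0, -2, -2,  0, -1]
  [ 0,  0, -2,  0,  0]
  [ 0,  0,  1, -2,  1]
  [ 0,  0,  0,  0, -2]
λ = -2: alg = 5, geom = 2

Step 1 — factor the characteristic polynomial to read off the algebraic multiplicities:
  χ_A(x) = (x + 2)^5

Step 2 — compute geometric multiplicities via the rank-nullity identity g(λ) = n − rank(A − λI):
  rank(A − (-2)·I) = 3, so dim ker(A − (-2)·I) = n − 3 = 2

Summary:
  λ = -2: algebraic multiplicity = 5, geometric multiplicity = 2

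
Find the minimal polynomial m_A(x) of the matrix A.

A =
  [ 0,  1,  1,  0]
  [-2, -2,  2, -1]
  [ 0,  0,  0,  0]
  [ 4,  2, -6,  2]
x^3

The characteristic polynomial is χ_A(x) = x^4, so the eigenvalues are known. The minimal polynomial is
  m_A(x) = Π_λ (x − λ)^{k_λ}
where k_λ is the size of the *largest* Jordan block for λ (equivalently, the smallest k with (A − λI)^k v = 0 for every generalised eigenvector v of λ).

  λ = 0: largest Jordan block has size 3, contributing (x − 0)^3

So m_A(x) = x^3 = x^3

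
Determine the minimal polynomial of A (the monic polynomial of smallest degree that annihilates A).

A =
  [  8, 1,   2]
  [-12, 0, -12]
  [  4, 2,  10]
x^2 - 12*x + 36

The characteristic polynomial is χ_A(x) = (x - 6)^3, so the eigenvalues are known. The minimal polynomial is
  m_A(x) = Π_λ (x − λ)^{k_λ}
where k_λ is the size of the *largest* Jordan block for λ (equivalently, the smallest k with (A − λI)^k v = 0 for every generalised eigenvector v of λ).

  λ = 6: largest Jordan block has size 2, contributing (x − 6)^2

So m_A(x) = (x - 6)^2 = x^2 - 12*x + 36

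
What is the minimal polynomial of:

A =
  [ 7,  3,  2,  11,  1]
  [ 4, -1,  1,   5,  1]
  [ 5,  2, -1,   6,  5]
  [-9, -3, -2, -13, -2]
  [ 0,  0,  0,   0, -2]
x^3 + 6*x^2 + 12*x + 8

The characteristic polynomial is χ_A(x) = (x + 2)^5, so the eigenvalues are known. The minimal polynomial is
  m_A(x) = Π_λ (x − λ)^{k_λ}
where k_λ is the size of the *largest* Jordan block for λ (equivalently, the smallest k with (A − λI)^k v = 0 for every generalised eigenvector v of λ).

  λ = -2: largest Jordan block has size 3, contributing (x + 2)^3

So m_A(x) = (x + 2)^3 = x^3 + 6*x^2 + 12*x + 8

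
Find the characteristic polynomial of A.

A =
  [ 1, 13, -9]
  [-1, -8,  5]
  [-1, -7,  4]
x^3 + 3*x^2 + 3*x + 1

Expanding det(x·I − A) (e.g. by cofactor expansion or by noting that A is similar to its Jordan form J, which has the same characteristic polynomial as A) gives
  χ_A(x) = x^3 + 3*x^2 + 3*x + 1
which factors as (x + 1)^3. The eigenvalues (with algebraic multiplicities) are λ = -1 with multiplicity 3.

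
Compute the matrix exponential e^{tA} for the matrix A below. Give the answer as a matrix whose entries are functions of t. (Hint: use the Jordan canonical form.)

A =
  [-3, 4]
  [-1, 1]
e^{tA} =
  [-2*t*exp(-t) + exp(-t), 4*t*exp(-t)]
  [-t*exp(-t), 2*t*exp(-t) + exp(-t)]

Strategy: write A = P · J · P⁻¹ where J is a Jordan canonical form, so e^{tA} = P · e^{tJ} · P⁻¹, and e^{tJ} can be computed block-by-block.

A has Jordan form
J =
  [-1,  1]
  [ 0, -1]
(up to reordering of blocks).

Per-block formulas:
  For a 2×2 Jordan block J_2(-1): exp(t · J_2(-1)) = e^(-1t)·(I + t·N), where N is the 2×2 nilpotent shift.

After assembling e^{tJ} and conjugating by P, we get:

e^{tA} =
  [-2*t*exp(-t) + exp(-t), 4*t*exp(-t)]
  [-t*exp(-t), 2*t*exp(-t) + exp(-t)]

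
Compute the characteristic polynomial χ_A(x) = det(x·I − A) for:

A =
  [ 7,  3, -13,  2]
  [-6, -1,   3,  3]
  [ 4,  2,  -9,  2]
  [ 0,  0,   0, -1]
x^4 + 4*x^3 + 6*x^2 + 4*x + 1

Expanding det(x·I − A) (e.g. by cofactor expansion or by noting that A is similar to its Jordan form J, which has the same characteristic polynomial as A) gives
  χ_A(x) = x^4 + 4*x^3 + 6*x^2 + 4*x + 1
which factors as (x + 1)^4. The eigenvalues (with algebraic multiplicities) are λ = -1 with multiplicity 4.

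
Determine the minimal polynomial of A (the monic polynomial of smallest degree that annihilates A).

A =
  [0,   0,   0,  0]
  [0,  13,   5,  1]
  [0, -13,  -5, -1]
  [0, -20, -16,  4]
x^3 - 12*x^2 + 36*x

The characteristic polynomial is χ_A(x) = x^2*(x - 6)^2, so the eigenvalues are known. The minimal polynomial is
  m_A(x) = Π_λ (x − λ)^{k_λ}
where k_λ is the size of the *largest* Jordan block for λ (equivalently, the smallest k with (A − λI)^k v = 0 for every generalised eigenvector v of λ).

  λ = 0: largest Jordan block has size 1, contributing (x − 0)
  λ = 6: largest Jordan block has size 2, contributing (x − 6)^2

So m_A(x) = x*(x - 6)^2 = x^3 - 12*x^2 + 36*x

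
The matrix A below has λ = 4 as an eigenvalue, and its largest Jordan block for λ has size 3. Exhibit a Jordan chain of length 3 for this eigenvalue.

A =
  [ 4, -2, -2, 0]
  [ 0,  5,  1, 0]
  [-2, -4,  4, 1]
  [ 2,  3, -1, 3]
A Jordan chain for λ = 4 of length 3:
v_1 = (4, -2, 2, 0)ᵀ
v_2 = (0, 0, -2, 2)ᵀ
v_3 = (1, 0, 0, 0)ᵀ

Let N = A − (4)·I. We want v_3 with N^3 v_3 = 0 but N^2 v_3 ≠ 0; then v_{j-1} := N · v_j for j = 3, …, 2.

Pick v_3 = (1, 0, 0, 0)ᵀ.
Then v_2 = N · v_3 = (0, 0, -2, 2)ᵀ.
Then v_1 = N · v_2 = (4, -2, 2, 0)ᵀ.

Sanity check: (A − (4)·I) v_1 = (0, 0, 0, 0)ᵀ = 0. ✓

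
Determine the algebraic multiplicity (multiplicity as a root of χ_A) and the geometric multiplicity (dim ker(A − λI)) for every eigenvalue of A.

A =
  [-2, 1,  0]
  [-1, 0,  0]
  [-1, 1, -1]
λ = -1: alg = 3, geom = 2

Step 1 — factor the characteristic polynomial to read off the algebraic multiplicities:
  χ_A(x) = (x + 1)^3

Step 2 — compute geometric multiplicities via the rank-nullity identity g(λ) = n − rank(A − λI):
  rank(A − (-1)·I) = 1, so dim ker(A − (-1)·I) = n − 1 = 2

Summary:
  λ = -1: algebraic multiplicity = 3, geometric multiplicity = 2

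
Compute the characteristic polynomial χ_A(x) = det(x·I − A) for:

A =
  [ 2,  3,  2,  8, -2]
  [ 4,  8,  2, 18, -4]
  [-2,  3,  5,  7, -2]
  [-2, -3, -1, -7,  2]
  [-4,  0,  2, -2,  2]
x^5 - 10*x^4 + 40*x^3 - 80*x^2 + 80*x - 32

Expanding det(x·I − A) (e.g. by cofactor expansion or by noting that A is similar to its Jordan form J, which has the same characteristic polynomial as A) gives
  χ_A(x) = x^5 - 10*x^4 + 40*x^3 - 80*x^2 + 80*x - 32
which factors as (x - 2)^5. The eigenvalues (with algebraic multiplicities) are λ = 2 with multiplicity 5.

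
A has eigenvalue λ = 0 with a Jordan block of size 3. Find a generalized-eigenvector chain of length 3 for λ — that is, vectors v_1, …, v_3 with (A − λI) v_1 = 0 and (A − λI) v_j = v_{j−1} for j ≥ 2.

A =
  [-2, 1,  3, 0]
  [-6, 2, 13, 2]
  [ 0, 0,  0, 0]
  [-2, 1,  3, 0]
A Jordan chain for λ = 0 of length 3:
v_1 = (-2, -4, 0, -2)ᵀ
v_2 = (-2, -6, 0, -2)ᵀ
v_3 = (1, 0, 0, 0)ᵀ

Let N = A − (0)·I. We want v_3 with N^3 v_3 = 0 but N^2 v_3 ≠ 0; then v_{j-1} := N · v_j for j = 3, …, 2.

Pick v_3 = (1, 0, 0, 0)ᵀ.
Then v_2 = N · v_3 = (-2, -6, 0, -2)ᵀ.
Then v_1 = N · v_2 = (-2, -4, 0, -2)ᵀ.

Sanity check: (A − (0)·I) v_1 = (0, 0, 0, 0)ᵀ = 0. ✓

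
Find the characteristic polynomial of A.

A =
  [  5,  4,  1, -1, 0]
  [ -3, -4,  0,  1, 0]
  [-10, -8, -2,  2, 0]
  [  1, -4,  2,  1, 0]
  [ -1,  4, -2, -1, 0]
x^5

Expanding det(x·I − A) (e.g. by cofactor expansion or by noting that A is similar to its Jordan form J, which has the same characteristic polynomial as A) gives
  χ_A(x) = x^5
which factors as x^5. The eigenvalues (with algebraic multiplicities) are λ = 0 with multiplicity 5.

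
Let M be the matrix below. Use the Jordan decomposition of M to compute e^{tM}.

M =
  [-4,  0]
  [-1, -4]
e^{tM} =
  [exp(-4*t), 0]
  [-t*exp(-4*t), exp(-4*t)]

Strategy: write M = P · J · P⁻¹ where J is a Jordan canonical form, so e^{tM} = P · e^{tJ} · P⁻¹, and e^{tJ} can be computed block-by-block.

M has Jordan form
J =
  [-4,  1]
  [ 0, -4]
(up to reordering of blocks).

Per-block formulas:
  For a 2×2 Jordan block J_2(-4): exp(t · J_2(-4)) = e^(-4t)·(I + t·N), where N is the 2×2 nilpotent shift.

After assembling e^{tJ} and conjugating by P, we get:

e^{tM} =
  [exp(-4*t), 0]
  [-t*exp(-4*t), exp(-4*t)]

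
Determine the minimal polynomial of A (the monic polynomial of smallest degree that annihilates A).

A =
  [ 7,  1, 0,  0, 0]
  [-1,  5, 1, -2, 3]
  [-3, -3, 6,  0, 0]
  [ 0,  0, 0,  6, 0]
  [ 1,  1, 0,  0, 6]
x^3 - 18*x^2 + 108*x - 216

The characteristic polynomial is χ_A(x) = (x - 6)^5, so the eigenvalues are known. The minimal polynomial is
  m_A(x) = Π_λ (x − λ)^{k_λ}
where k_λ is the size of the *largest* Jordan block for λ (equivalently, the smallest k with (A − λI)^k v = 0 for every generalised eigenvector v of λ).

  λ = 6: largest Jordan block has size 3, contributing (x − 6)^3

So m_A(x) = (x - 6)^3 = x^3 - 18*x^2 + 108*x - 216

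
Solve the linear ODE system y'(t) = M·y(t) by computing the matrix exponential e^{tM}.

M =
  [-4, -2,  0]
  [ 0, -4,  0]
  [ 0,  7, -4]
e^{tM} =
  [exp(-4*t), -2*t*exp(-4*t), 0]
  [0, exp(-4*t), 0]
  [0, 7*t*exp(-4*t), exp(-4*t)]

Strategy: write M = P · J · P⁻¹ where J is a Jordan canonical form, so e^{tM} = P · e^{tJ} · P⁻¹, and e^{tJ} can be computed block-by-block.

M has Jordan form
J =
  [-4,  1,  0]
  [ 0, -4,  0]
  [ 0,  0, -4]
(up to reordering of blocks).

Per-block formulas:
  For a 1×1 block at λ = -4: exp(t · [-4]) = [e^(-4t)].
  For a 2×2 Jordan block J_2(-4): exp(t · J_2(-4)) = e^(-4t)·(I + t·N), where N is the 2×2 nilpotent shift.

After assembling e^{tJ} and conjugating by P, we get:

e^{tM} =
  [exp(-4*t), -2*t*exp(-4*t), 0]
  [0, exp(-4*t), 0]
  [0, 7*t*exp(-4*t), exp(-4*t)]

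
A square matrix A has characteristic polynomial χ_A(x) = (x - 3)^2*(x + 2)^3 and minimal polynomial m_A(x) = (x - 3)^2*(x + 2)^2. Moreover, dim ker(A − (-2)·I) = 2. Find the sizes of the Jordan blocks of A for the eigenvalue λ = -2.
Block sizes for λ = -2: [2, 1]

Step 1 — from the characteristic polynomial, algebraic multiplicity of λ = -2 is 3. From dim ker(A − (-2)·I) = 2, there are exactly 2 Jordan blocks for λ = -2.
Step 2 — from the minimal polynomial, the factor (x + 2)^2 tells us the largest block for λ = -2 has size 2.
Step 3 — with total size 3, 2 blocks, and largest block 2, the block sizes (in nonincreasing order) are [2, 1].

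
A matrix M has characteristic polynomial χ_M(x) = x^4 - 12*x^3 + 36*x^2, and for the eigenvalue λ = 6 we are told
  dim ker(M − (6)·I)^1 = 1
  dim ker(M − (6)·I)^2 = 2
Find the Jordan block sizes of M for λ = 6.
Block sizes for λ = 6: [2]

From the dimensions of kernels of powers, the number of Jordan blocks of size at least j is d_j − d_{j−1} where d_j = dim ker(N^j) (with d_0 = 0). Computing the differences gives [1, 1].
The number of blocks of size exactly k is (#blocks of size ≥ k) − (#blocks of size ≥ k + 1), so the partition is: 1 block(s) of size 2.
In nonincreasing order the block sizes are [2].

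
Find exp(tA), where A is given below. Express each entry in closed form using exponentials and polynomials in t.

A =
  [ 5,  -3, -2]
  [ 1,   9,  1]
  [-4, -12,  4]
e^{tA} =
  [3*t^2*exp(6*t) - t*exp(6*t) + exp(6*t), 9*t^2*exp(6*t) - 3*t*exp(6*t), 3*t^2*exp(6*t)/2 - 2*t*exp(6*t)]
  [-t^2*exp(6*t) + t*exp(6*t), -3*t^2*exp(6*t) + 3*t*exp(6*t) + exp(6*t), -t^2*exp(6*t)/2 + t*exp(6*t)]
  [-4*t*exp(6*t), -12*t*exp(6*t), -2*t*exp(6*t) + exp(6*t)]

Strategy: write A = P · J · P⁻¹ where J is a Jordan canonical form, so e^{tA} = P · e^{tJ} · P⁻¹, and e^{tJ} can be computed block-by-block.

A has Jordan form
J =
  [6, 1, 0]
  [0, 6, 1]
  [0, 0, 6]
(up to reordering of blocks).

Per-block formulas:
  For a 3×3 Jordan block J_3(6): exp(t · J_3(6)) = e^(6t)·(I + t·N + (t^2/2)·N^2), where N is the 3×3 nilpotent shift.

After assembling e^{tJ} and conjugating by P, we get:

e^{tA} =
  [3*t^2*exp(6*t) - t*exp(6*t) + exp(6*t), 9*t^2*exp(6*t) - 3*t*exp(6*t), 3*t^2*exp(6*t)/2 - 2*t*exp(6*t)]
  [-t^2*exp(6*t) + t*exp(6*t), -3*t^2*exp(6*t) + 3*t*exp(6*t) + exp(6*t), -t^2*exp(6*t)/2 + t*exp(6*t)]
  [-4*t*exp(6*t), -12*t*exp(6*t), -2*t*exp(6*t) + exp(6*t)]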